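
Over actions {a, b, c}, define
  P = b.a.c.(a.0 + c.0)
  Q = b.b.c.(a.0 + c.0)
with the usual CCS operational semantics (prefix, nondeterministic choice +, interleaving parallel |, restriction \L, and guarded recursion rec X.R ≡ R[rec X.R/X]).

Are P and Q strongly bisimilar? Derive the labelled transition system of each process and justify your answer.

NO

P's transition system — 5 states:
  u0 = b.a.c.(a.0 + c.0) | —b→ u1
  u1 = a.c.(a.0 + c.0) | —a→ u2
  u2 = c.(a.0 + c.0) | —c→ u3
  u3 = a.0 + c.0 | —a→ u4, —c→ u4
  u4 = 0 | stopped
Q's transition system — 5 states:
  v0 = b.b.c.(a.0 + c.0) | —b→ v1
  v1 = b.c.(a.0 + c.0) | —b→ v2
  v2 = c.(a.0 + c.0) | —c→ v3
  v3 = a.0 + c.0 | —a→ v4, —c→ v4
  v4 = 0 | stopped
Partition-refinement fixed point:
  B0 = {u0}
  B1 = {u1}
  B2 = {u2, v2}
  B3 = {u3, v3}
  B4 = {u4, v4}
  B5 = {v0}
  B6 = {v1}
u0 ∈ B0, v0 ∈ B5 → different blocks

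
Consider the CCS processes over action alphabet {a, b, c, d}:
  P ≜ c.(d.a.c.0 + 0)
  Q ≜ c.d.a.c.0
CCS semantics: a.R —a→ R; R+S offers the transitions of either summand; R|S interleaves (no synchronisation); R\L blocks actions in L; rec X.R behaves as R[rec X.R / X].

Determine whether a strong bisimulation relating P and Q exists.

bisimilar

Reachable graph of P (5 states):
  u0 = c.(d.a.c.0 + 0) has moves =c=> u1
  u1 = d.a.c.0 + 0 has moves =d=> u2
  u2 = a.c.0 has moves =a=> u3
  u3 = c.0 has moves =c=> u4
  u4 = 0 has moves stopped
Reachable graph of Q (5 states):
  v0 = c.d.a.c.0 has moves =c=> v1
  v1 = d.a.c.0 has moves =d=> v2
  v2 = a.c.0 has moves =a=> v3
  v3 = c.0 has moves =c=> v4
  v4 = 0 has moves stopped
Coarsest stable partition (strong bisimilarity classes):
  B0 = {u0, v0}
  B1 = {u1, v1}
  B2 = {u2, v2}
  B3 = {u3, v3}
  B4 = {u4, v4}
u0 ∈ B0, v0 ∈ B0 → same block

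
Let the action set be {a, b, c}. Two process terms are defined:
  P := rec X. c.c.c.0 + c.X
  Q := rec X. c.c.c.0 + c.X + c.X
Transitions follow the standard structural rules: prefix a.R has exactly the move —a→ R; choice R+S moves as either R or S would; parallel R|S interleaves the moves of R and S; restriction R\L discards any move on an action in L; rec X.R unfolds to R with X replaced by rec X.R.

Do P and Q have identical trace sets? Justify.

Reachable graph of P (4 states):
  p0 = rec X. c.c.c.0 + c.X :: --c--▸ p0, --c--▸ p1
  p1 = c.c.0 :: --c--▸ p2
  p2 = c.0 :: --c--▸ p3
  p3 = 0 :: ∅
Reachable graph of Q (4 states):
  q0 = rec X. c.c.c.0 + c.X + c.X :: --c--▸ q0, --c--▸ q1
  q1 = c.c.0 :: --c--▸ q2
  q2 = c.0 :: --c--▸ q3
  q3 = 0 :: ∅
Bisimilarity quotient blocks:
  B0 = {p0, q0}
  B1 = {p1, q1}
  B2 = {p2, q2}
  B3 = {p3, q3}
p0 ∈ B0, q0 ∈ B0 → same block
Bisimilar ⇒ trace-equivalent.

trace-equivalent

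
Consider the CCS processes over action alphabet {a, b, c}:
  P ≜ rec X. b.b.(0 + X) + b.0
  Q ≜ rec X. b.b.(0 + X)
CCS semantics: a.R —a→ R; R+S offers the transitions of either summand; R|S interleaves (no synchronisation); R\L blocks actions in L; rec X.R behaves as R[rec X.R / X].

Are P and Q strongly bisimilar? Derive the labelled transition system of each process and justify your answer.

LTS(P): 4 reachable states
  u0 = rec X. b.b.(0 + X) + b.0 → —b→ u1, —b→ u2
  u1 = 0 → (no moves)
  u2 = b.(0 + (rec X. b.b.(0 + X) + b.0)) → —b→ u3
  u3 = 0 + (rec X. b.b.(0 + X) + b.0) → —b→ u1, —b→ u2
LTS(Q): 3 reachable states
  v0 = rec X. b.b.(0 + X) → —b→ v1
  v1 = b.(0 + (rec X. b.b.(0 + X))) → —b→ v2
  v2 = 0 + (rec X. b.b.(0 + X)) → —b→ v1
Coarsest stable partition (strong bisimilarity classes):
  B0 = {u0, u3}
  B1 = {u2}
  B2 = {u1}
  B3 = {v0, v1, v2}
u0 ∈ B0, v0 ∈ B3 → different blocks

not bisimilar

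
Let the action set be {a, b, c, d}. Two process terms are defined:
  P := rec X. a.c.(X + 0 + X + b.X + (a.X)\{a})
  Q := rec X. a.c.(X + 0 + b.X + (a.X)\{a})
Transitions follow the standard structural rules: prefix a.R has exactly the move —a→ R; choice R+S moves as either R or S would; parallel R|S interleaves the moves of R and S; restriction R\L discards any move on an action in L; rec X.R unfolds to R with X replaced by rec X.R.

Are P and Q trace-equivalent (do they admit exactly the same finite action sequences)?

Reachable graph of P (3 states):
  u0 = rec X. a.c.(X + 0 + X + b.X + (a.X)\{a}) :: ··a··> u1
  u1 = c.((rec X. a.c.(X + 0 + X + b.X + (a.X)\{a})) + 0 + (rec X. a.c.(X + 0 + X + b.X + (a.X)\{a})) + b.(rec X. a.c.(X + 0 + X + b.X + (a.X)\{a})) + (a.(rec X. a.c.(X + 0 + X + b.X + (a.X)\{a})))\{a}) :: ··c··> u2
  u2 = (rec X. a.c.(X + 0 + X + b.X + (a.X)\{a})) + 0 + (rec X. a.c.(X + 0 + X + b.X + (a.X)\{a})) + b.(rec X. a.c.(X + 0 + X + b.X + (a.X)\{a})) + (a.(rec X. a.c.(X + 0 + X + b.X + (a.X)\{a})))\{a} :: ··a··> u1, ··b··> u0
Reachable graph of Q (3 states):
  v0 = rec X. a.c.(X + 0 + b.X + (a.X)\{a}) :: ··a··> v1
  v1 = c.((rec X. a.c.(X + 0 + b.X + (a.X)\{a})) + 0 + b.(rec X. a.c.(X + 0 + b.X + (a.X)\{a})) + (a.(rec X. a.c.(X + 0 + b.X + (a.X)\{a})))\{a}) :: ··c··> v2
  v2 = (rec X. a.c.(X + 0 + b.X + (a.X)\{a})) + 0 + b.(rec X. a.c.(X + 0 + b.X + (a.X)\{a})) + (a.(rec X. a.c.(X + 0 + b.X + (a.X)\{a})))\{a} :: ··a··> v1, ··b··> v0
Coarsest stable partition (strong bisimilarity classes):
  B0 = {u0, v0}
  B1 = {u1, v1}
  B2 = {u2, v2}
u0 ∈ B0, v0 ∈ B0 → same block
Bisimilar ⇒ trace-equivalent.

trace-equivalent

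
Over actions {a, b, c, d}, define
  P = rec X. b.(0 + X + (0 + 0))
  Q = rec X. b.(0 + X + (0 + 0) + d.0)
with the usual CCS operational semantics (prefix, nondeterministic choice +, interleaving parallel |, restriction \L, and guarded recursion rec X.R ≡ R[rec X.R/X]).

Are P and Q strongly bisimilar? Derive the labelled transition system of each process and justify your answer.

Reachable graph of P (2 states):
  u0 = rec X. b.(0 + X + (0 + 0)) has moves -b-> u1
  u1 = 0 + (rec X. b.(0 + X + (0 + 0))) + (0 + 0) has moves -b-> u1
Reachable graph of Q (3 states):
  v0 = rec X. b.(0 + X + (0 + 0) + d.0) has moves -b-> v1
  v1 = 0 + (rec X. b.(0 + X + (0 + 0) + d.0)) + (0 + 0) + d.0 has moves -b-> v1, -d-> v2
  v2 = 0 has moves ·
Bisimilarity quotient blocks:
  B0 = {u0, u1}
  B1 = {v0}
  B2 = {v1}
  B3 = {v2}
u0 ∈ B0, v0 ∈ B1 → different blocks

not bisimilar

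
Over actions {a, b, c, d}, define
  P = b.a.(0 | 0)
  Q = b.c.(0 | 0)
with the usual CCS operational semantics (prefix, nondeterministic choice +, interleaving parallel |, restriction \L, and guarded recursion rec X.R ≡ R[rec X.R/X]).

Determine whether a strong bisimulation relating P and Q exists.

P's transition system — 3 states:
  m0 = b.a.(0 | 0) has moves --b--▸ m1
  m1 = a.(0 | 0) has moves --a--▸ m2
  m2 = 0 | 0 has moves ·
Q's transition system — 3 states:
  n0 = b.c.(0 | 0) has moves --b--▸ n1
  n1 = c.(0 | 0) has moves --c--▸ n2
  n2 = 0 | 0 has moves ·
Coarsest stable partition (strong bisimilarity classes):
  B0 = {m0}
  B1 = {m1}
  B2 = {m2, n2}
  B3 = {n0}
  B4 = {n1}
m0 ∈ B0, n0 ∈ B3 → different blocks

NO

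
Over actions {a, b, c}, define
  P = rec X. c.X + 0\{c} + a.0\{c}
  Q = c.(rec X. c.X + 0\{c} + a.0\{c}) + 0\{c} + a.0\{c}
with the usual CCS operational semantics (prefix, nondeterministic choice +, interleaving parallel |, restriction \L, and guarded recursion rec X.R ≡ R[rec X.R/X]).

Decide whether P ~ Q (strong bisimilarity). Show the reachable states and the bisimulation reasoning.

Reachable graph of P (2 states):
  m0 = rec X. c.X + 0\{c} + a.0\{c} → -a-> m1, -c-> m0
  m1 = 0\{c} → ∅
Reachable graph of Q (3 states):
  n0 = c.(rec X. c.X + 0\{c} + a.0\{c}) + 0\{c} + a.0\{c} → -a-> n1, -c-> n2
  n1 = 0\{c} → ∅
  n2 = rec X. c.X + 0\{c} + a.0\{c} → -a-> n1, -c-> n2
Partition-refinement fixed point:
  B0 = {m0, n0, n2}
  B1 = {m1, n1}
m0 ∈ B0, n0 ∈ B0 → same block

YES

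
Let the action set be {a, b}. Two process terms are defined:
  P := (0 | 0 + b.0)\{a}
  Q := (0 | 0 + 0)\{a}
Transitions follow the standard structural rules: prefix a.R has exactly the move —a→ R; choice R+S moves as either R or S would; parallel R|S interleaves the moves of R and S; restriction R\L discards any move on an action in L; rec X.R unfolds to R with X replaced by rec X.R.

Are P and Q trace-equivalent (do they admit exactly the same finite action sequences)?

NO — witness ⟨b⟩

P's transition system — 2 states:
  u0 = (0 | 0 + b.0)\{a} | =b=> u1
  u1 = 0\{a} | deadlocked
Q's transition system — 1 states:
  v0 = (0 | 0 + 0)\{a} | deadlocked
Run σ = ⟨b⟩ on P: start {u0}
  step 1 (b): {u1}
  ✓ P
Run σ = ⟨b⟩ on Q: start {v0}
  step 1 (b): ∅  — Q cannot continue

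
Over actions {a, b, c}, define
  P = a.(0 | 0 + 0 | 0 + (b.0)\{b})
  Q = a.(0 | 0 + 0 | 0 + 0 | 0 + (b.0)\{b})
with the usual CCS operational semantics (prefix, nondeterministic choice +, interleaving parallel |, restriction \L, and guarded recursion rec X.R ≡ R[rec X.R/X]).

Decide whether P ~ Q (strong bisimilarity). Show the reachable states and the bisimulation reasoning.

bisimilar

P's transition system — 2 states:
  u0 = a.(0 | 0 + 0 | 0 + (b.0)\{b}) → =a=> u1
  u1 = 0 | 0 + 0 | 0 + (b.0)\{b} → deadlocked
Q's transition system — 2 states:
  v0 = a.(0 | 0 + 0 | 0 + 0 | 0 + (b.0)\{b}) → =a=> v1
  v1 = 0 | 0 + 0 | 0 + 0 | 0 + (b.0)\{b} → deadlocked
Coarsest stable partition (strong bisimilarity classes):
  B0 = {u0, v0}
  B1 = {u1, v1}
u0 ∈ B0, v0 ∈ B0 → same block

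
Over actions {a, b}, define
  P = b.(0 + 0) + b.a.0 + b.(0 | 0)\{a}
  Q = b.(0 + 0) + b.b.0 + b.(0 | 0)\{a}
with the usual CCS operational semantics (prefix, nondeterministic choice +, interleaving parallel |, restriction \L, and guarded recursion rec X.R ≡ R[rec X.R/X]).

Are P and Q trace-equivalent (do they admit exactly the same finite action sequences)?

traces(P) ≠ traces(Q) — witness ⟨ba⟩

P's transition system — 5 states:
  p0 = b.(0 + 0) + b.a.0 + b.(0 | 0)\{a} | --b--▸ p1, --b--▸ p2, --b--▸ p3
  p1 = (0 | 0)\{a} | deadlocked
  p2 = 0 + 0 | deadlocked
  p3 = a.0 | --a--▸ p4
  p4 = 0 | deadlocked
Q's transition system — 5 states:
  q0 = b.(0 + 0) + b.b.0 + b.(0 | 0)\{a} | --b--▸ q1, --b--▸ q2, --b--▸ q3
  q1 = (0 | 0)\{a} | deadlocked
  q2 = 0 + 0 | deadlocked
  q3 = b.0 | --b--▸ q4
  q4 = 0 | deadlocked
Run σ = ⟨ba⟩ on P: start {p0}
  step 1 (b): {p1, p2, p3}
  step 2 (a): {p4}
  ✓ P
Run σ = ⟨ba⟩ on Q: start {q0}
  step 1 (b): {q1, q2, q3}
  step 2 (a): ∅ (Q stuck)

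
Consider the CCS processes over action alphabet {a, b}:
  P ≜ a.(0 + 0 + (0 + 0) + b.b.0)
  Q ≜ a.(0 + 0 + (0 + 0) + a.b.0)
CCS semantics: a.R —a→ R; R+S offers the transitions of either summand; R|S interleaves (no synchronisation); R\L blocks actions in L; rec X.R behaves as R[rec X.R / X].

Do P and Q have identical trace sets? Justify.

traces(P) ≠ traces(Q) — witness ⟨ab⟩

P's transition system — 4 states:
  u0 = a.(0 + 0 + (0 + 0) + b.b.0) ⊢ --a--▸ u1
  u1 = 0 + 0 + (0 + 0) + b.b.0 ⊢ --b--▸ u2
  u2 = b.0 ⊢ --b--▸ u3
  u3 = 0 ⊢ ·
Q's transition system — 4 states:
  v0 = a.(0 + 0 + (0 + 0) + a.b.0) ⊢ --a--▸ v1
  v1 = 0 + 0 + (0 + 0) + a.b.0 ⊢ --a--▸ v2
  v2 = b.0 ⊢ --b--▸ v3
  v3 = 0 ⊢ ·
Trace ⟨ab⟩ through P, begin at {u0}:
  step 1 (a): {u1}
  step 2 (b): {u2}
  — P admits the full trace.
Trace ⟨ab⟩ through Q, begin at {v0}:
  step 1 (a): {v1}
  step 2 (b): ∅ (Q stuck)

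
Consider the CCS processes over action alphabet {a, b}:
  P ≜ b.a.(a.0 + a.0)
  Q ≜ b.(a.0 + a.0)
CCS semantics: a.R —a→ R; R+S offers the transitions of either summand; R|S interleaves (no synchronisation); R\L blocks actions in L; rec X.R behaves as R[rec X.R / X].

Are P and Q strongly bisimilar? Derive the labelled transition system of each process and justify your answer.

LTS(P): 4 reachable states
  s0 = b.a.(a.0 + a.0) ⊢ —b→ s1
  s1 = a.(a.0 + a.0) ⊢ —a→ s2
  s2 = a.0 + a.0 ⊢ —a→ s3
  s3 = 0 ⊢ ∅
LTS(Q): 3 reachable states
  t0 = b.(a.0 + a.0) ⊢ —b→ t1
  t1 = a.0 + a.0 ⊢ —a→ t2
  t2 = 0 ⊢ ∅
Coarsest stable partition (strong bisimilarity classes):
  B0 = {s0}
  B1 = {s1}
  B2 = {s2, t1}
  B3 = {s3, t2}
  B4 = {t0}
s0 ∈ B0, t0 ∈ B4 → different blocks

not bisimilar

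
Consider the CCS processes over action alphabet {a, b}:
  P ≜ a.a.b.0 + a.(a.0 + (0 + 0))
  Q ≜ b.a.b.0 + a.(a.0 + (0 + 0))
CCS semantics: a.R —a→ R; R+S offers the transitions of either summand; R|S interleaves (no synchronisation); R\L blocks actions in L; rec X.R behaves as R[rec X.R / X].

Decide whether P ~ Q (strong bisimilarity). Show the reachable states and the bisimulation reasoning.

not bisimilar

P's transition system — 5 states:
  u0 = a.a.b.0 + a.(a.0 + (0 + 0)) :: =a=> u1, =a=> u2
  u1 = a.0 + (0 + 0) :: =a=> u3
  u2 = a.b.0 :: =a=> u4
  u3 = 0 :: ∅
  u4 = b.0 :: =b=> u3
Q's transition system — 5 states:
  v0 = b.a.b.0 + a.(a.0 + (0 + 0)) :: =a=> v1, =b=> v2
  v1 = a.0 + (0 + 0) :: =a=> v3
  v2 = a.b.0 :: =a=> v4
  v3 = 0 :: ∅
  v4 = b.0 :: =b=> v3
Coarsest stable partition (strong bisimilarity classes):
  B0 = {u0}
  B1 = {u2, v2}
  B2 = {u4, v4}
  B3 = {u3, v3}
  B4 = {u1, v1}
  B5 = {v0}
u0 ∈ B0, v0 ∈ B5 → different blocks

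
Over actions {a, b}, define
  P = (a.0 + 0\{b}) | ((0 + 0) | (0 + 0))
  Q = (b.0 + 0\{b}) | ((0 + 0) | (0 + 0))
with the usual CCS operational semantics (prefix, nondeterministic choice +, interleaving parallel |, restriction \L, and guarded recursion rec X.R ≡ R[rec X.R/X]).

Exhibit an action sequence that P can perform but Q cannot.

LTS(P): 2 reachable states
  p0 = (a.0 + 0\{b}) | ((0 + 0) | (0 + 0)) ⊢ =a=> p1
  p1 = 0 | ((0 + 0) | (0 + 0)) ⊢ deadlocked
LTS(Q): 2 reachable states
  q0 = (b.0 + 0\{b}) | ((0 + 0) | (0 + 0)) ⊢ =b=> q1
  q1 = 0 | ((0 + 0) | (0 + 0)) ⊢ deadlocked
Trace ⟨a⟩ through P, begin at {p0}:
  after a @ step 1: {p1}
  — P admits the full trace.
Trace ⟨a⟩ through Q, begin at {q0}:
  after a @ step 1: ∅  — Q cannot continue

a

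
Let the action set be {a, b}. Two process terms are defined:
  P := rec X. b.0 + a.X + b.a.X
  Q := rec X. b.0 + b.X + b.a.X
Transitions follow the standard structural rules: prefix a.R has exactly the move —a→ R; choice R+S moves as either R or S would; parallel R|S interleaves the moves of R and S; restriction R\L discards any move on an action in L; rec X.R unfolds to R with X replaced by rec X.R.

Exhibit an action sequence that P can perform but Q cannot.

LTS(P): 3 reachable states
  m0 = rec X. b.0 + a.X + b.a.X has moves =a=> m0, =b=> m1, =b=> m2
  m1 = 0 has moves deadlocked
  m2 = a.(rec X. b.0 + a.X + b.a.X) has moves =a=> m0
LTS(Q): 3 reachable states
  n0 = rec X. b.0 + b.X + b.a.X has moves =b=> n0, =b=> n1, =b=> n2
  n1 = 0 has moves deadlocked
  n2 = a.(rec X. b.0 + b.X + b.a.X) has moves =a=> n0
Trace ⟨a⟩ through P, begin at {m0}:
  step 1 (a): {m0}
  — P admits the full trace.
Trace ⟨a⟩ through Q, begin at {n0}:
  step 1 (a): ∅  — Q cannot continue

a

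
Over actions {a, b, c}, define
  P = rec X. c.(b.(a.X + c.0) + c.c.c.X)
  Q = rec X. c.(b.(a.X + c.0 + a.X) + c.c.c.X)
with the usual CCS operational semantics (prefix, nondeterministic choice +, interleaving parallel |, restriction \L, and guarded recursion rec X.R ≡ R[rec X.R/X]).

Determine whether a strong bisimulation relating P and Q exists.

bisimilar

P's transition system — 6 states:
  p0 = rec X. c.(b.(a.X + c.0) + c.c.c.X) :: ··c··> p1
  p1 = b.(a.(rec X. c.(b.(a.X + c.0) + c.c.c.X)) + c.0) + c.c.c.(rec X. c.(b.(a.X + c.0) + c.c.c.X)) :: ··b··> p2, ··c··> p3
  p2 = a.(rec X. c.(b.(a.X + c.0) + c.c.c.X)) + c.0 :: ··a··> p0, ··c··> p4
  p3 = c.c.(rec X. c.(b.(a.X + c.0) + c.c.c.X)) :: ··c··> p5
  p4 = 0 :: (no moves)
  p5 = c.(rec X. c.(b.(a.X + c.0) + c.c.c.X)) :: ··c··> p0
Q's transition system — 6 states:
  q0 = rec X. c.(b.(a.X + c.0 + a.X) + c.c.c.X) :: ··c··> q1
  q1 = b.(a.(rec X. c.(b.(a.X + c.0 + a.X) + c.c.c.X)) + c.0 + a.(rec X. c.(b.(a.X + c.0 + a.X) + c.c.c.X))) + c.c.c.(rec X. c.(b.(a.X + c.0 + a.X) + c.c.c.X)) :: ··b··> q2, ··c··> q3
  q2 = a.(rec X. c.(b.(a.X + c.0 + a.X) + c.c.c.X)) + c.0 + a.(rec X. c.(b.(a.X + c.0 + a.X) + c.c.c.X)) :: ··a··> q0, ··c··> q4
  q3 = c.c.(rec X. c.(b.(a.X + c.0 + a.X) + c.c.c.X)) :: ··c··> q5
  q4 = 0 :: (no moves)
  q5 = c.(rec X. c.(b.(a.X + c.0 + a.X) + c.c.c.X)) :: ··c··> q0
Partition-refinement fixed point:
  B0 = {p0, q0}
  B1 = {p1, q1}
  B2 = {p3, q3}
  B3 = {p5, q5}
  B4 = {p2, q2}
  B5 = {p4, q4}
p0 ∈ B0, q0 ∈ B0 → same block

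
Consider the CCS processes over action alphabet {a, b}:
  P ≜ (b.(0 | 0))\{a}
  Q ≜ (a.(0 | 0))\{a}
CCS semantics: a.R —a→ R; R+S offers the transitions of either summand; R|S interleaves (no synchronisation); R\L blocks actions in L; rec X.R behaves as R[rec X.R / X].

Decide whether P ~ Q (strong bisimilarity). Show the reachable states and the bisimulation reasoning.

Reachable graph of P (2 states):
  u0 = (b.(0 | 0))\{a} :: ··b··> u1
  u1 = (0 | 0)\{a} :: ∅
Reachable graph of Q (1 states):
  v0 = (a.(0 | 0))\{a} :: ∅
Bisimilarity quotient blocks:
  B0 = {u0}
  B1 = {u1, v0}
u0 ∈ B0, v0 ∈ B1 → different blocks

NO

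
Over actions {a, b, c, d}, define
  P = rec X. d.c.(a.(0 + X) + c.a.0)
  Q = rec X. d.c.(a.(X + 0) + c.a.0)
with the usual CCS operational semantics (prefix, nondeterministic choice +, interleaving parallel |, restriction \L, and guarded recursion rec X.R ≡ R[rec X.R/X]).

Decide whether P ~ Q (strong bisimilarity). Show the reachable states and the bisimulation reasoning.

P ~ Q

P's transition system — 6 states:
  s0 = rec X. d.c.(a.(0 + X) + c.a.0) has moves ··d··> s1
  s1 = c.(a.(0 + (rec X. d.c.(a.(0 + X) + c.a.0))) + c.a.0) has moves ··c··> s2
  s2 = a.(0 + (rec X. d.c.(a.(0 + X) + c.a.0))) + c.a.0 has moves ··a··> s3, ··c··> s4
  s3 = 0 + (rec X. d.c.(a.(0 + X) + c.a.0)) has moves ··d··> s1
  s4 = a.0 has moves ··a··> s5
  s5 = 0 has moves ·
Q's transition system — 6 states:
  t0 = rec X. d.c.(a.(X + 0) + c.a.0) has moves ··d··> t1
  t1 = c.(a.((rec X. d.c.(a.(X + 0) + c.a.0)) + 0) + c.a.0) has moves ··c··> t2
  t2 = a.((rec X. d.c.(a.(X + 0) + c.a.0)) + 0) + c.a.0 has moves ··a··> t3, ··c··> t4
  t3 = (rec X. d.c.(a.(X + 0) + c.a.0)) + 0 has moves ··d··> t1
  t4 = a.0 has moves ··a··> t5
  t5 = 0 has moves ·
Coarsest stable partition (strong bisimilarity classes):
  B0 = {s0, s3, t0, t3}
  B1 = {s1, t1}
  B2 = {s2, t2}
  B3 = {s4, t4}
  B4 = {s5, t5}
s0 ∈ B0, t0 ∈ B0 → same block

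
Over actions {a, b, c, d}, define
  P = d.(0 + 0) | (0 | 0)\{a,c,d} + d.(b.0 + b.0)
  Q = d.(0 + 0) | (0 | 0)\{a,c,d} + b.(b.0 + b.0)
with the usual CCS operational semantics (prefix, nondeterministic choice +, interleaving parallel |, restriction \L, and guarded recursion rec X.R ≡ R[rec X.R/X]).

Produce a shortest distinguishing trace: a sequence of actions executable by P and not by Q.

LTS(P): 4 reachable states
  u0 = d.(0 + 0) | (0 | 0)\{a,c,d} + d.(b.0 + b.0) :: ··d··> u1, ··d··> u2
  u1 = (0 + 0) | (0 | 0)\{a,c,d} :: (no moves)
  u2 = b.0 + b.0 :: ··b··> u3
  u3 = 0 :: (no moves)
LTS(Q): 4 reachable states
  v0 = d.(0 + 0) | (0 | 0)\{a,c,d} + b.(b.0 + b.0) :: ··b··> v1, ··d··> v2
  v1 = b.0 + b.0 :: ··b··> v3
  v2 = (0 + 0) | (0 | 0)\{a,c,d} :: (no moves)
  v3 = 0 :: (no moves)
Executing db from P (initial set {u0}):
  [1] d ⇒ {u1, u2}
  [2] b ⇒ {u3}
  — P admits the full trace.
Executing db from Q (initial set {v0}):
  [1] d ⇒ {v2}
  [2] b ⇒ no successor for Q

db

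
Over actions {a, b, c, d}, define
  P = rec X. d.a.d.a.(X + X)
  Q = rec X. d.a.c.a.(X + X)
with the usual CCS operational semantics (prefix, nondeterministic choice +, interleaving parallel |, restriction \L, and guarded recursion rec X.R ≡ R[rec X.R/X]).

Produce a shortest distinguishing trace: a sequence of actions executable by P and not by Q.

Reachable graph of P (5 states):
  u0 = rec X. d.a.d.a.(X + X) → ··d··> u1
  u1 = a.d.a.((rec X. d.a.d.a.(X + X)) + (rec X. d.a.d.a.(X + X))) → ··a··> u2
  u2 = d.a.((rec X. d.a.d.a.(X + X)) + (rec X. d.a.d.a.(X + X))) → ··d··> u3
  u3 = a.((rec X. d.a.d.a.(X + X)) + (rec X. d.a.d.a.(X + X))) → ··a··> u4
  u4 = (rec X. d.a.d.a.(X + X)) + (rec X. d.a.d.a.(X + X)) → ··d··> u1
Reachable graph of Q (5 states):
  v0 = rec X. d.a.c.a.(X + X) → ··d··> v1
  v1 = a.c.a.((rec X. d.a.c.a.(X + X)) + (rec X. d.a.c.a.(X + X))) → ··a··> v2
  v2 = c.a.((rec X. d.a.c.a.(X + X)) + (rec X. d.a.c.a.(X + X))) → ··c··> v3
  v3 = a.((rec X. d.a.c.a.(X + X)) + (rec X. d.a.c.a.(X + X))) → ··a··> v4
  v4 = (rec X. d.a.c.a.(X + X)) + (rec X. d.a.c.a.(X + X)) → ··d··> v1
Trace ⟨dad⟩ through P, begin at {u0}:
  after d @ step 1: {u1}
  after a @ step 2: {u2}
  after d @ step 3: {u3}
  — P admits the full trace.
Trace ⟨dad⟩ through Q, begin at {v0}:
  after d @ step 1: {v1}
  after a @ step 2: {v2}
  after d @ step 3: no successor for Q

dad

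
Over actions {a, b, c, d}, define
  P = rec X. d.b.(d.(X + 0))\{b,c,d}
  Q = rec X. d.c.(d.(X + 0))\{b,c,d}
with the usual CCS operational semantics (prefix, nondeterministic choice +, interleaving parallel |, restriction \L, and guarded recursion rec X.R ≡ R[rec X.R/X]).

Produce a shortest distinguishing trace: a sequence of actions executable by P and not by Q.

P's transition system — 3 states:
  s0 = rec X. d.b.(d.(X + 0))\{b,c,d} | =d=> s1
  s1 = b.(d.((rec X. d.b.(d.(X + 0))\{b,c,d}) + 0))\{b,c,d} | =b=> s2
  s2 = (d.((rec X. d.b.(d.(X + 0))\{b,c,d}) + 0))\{b,c,d} | ∅
Q's transition system — 3 states:
  t0 = rec X. d.c.(d.(X + 0))\{b,c,d} | =d=> t1
  t1 = c.(d.((rec X. d.c.(d.(X + 0))\{b,c,d}) + 0))\{b,c,d} | =c=> t2
  t2 = (d.((rec X. d.c.(d.(X + 0))\{b,c,d}) + 0))\{b,c,d} | ∅
Run σ = ⟨db⟩ on P: start {s0}
  [1] d ⇒ {s1}
  [2] b ⇒ {s2}
  — P admits the full trace.
Run σ = ⟨db⟩ on Q: start {t0}
  [1] d ⇒ {t1}
  [2] b ⇒ no successor for Q

db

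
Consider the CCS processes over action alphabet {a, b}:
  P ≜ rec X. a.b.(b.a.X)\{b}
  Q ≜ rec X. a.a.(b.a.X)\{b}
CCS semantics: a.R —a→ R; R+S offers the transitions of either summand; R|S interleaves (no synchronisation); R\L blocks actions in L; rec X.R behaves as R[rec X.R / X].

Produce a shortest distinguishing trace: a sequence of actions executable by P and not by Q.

P's transition system — 3 states:
  s0 = rec X. a.b.(b.a.X)\{b} | =a=> s1
  s1 = b.(b.a.(rec X. a.b.(b.a.X)\{b}))\{b} | =b=> s2
  s2 = (b.a.(rec X. a.b.(b.a.X)\{b}))\{b} | (no moves)
Q's transition system — 3 states:
  t0 = rec X. a.a.(b.a.X)\{b} | =a=> t1
  t1 = a.(b.a.(rec X. a.a.(b.a.X)\{b}))\{b} | =a=> t2
  t2 = (b.a.(rec X. a.a.(b.a.X)\{b}))\{b} | (no moves)
Trace ⟨ab⟩ through P, begin at {s0}:
  [1] a ⇒ {s1}
  [2] b ⇒ {s2}
  — P admits the full trace.
Trace ⟨ab⟩ through Q, begin at {t0}:
  [1] a ⇒ {t1}
  [2] b ⇒ ∅ (Q stuck)

ab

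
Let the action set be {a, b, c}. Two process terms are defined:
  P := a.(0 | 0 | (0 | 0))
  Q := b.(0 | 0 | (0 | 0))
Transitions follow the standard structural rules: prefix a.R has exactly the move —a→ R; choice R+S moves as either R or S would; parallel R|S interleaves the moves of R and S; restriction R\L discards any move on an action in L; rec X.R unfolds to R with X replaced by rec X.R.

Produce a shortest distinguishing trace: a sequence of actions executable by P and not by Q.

P's transition system — 2 states:
  s0 = a.(0 | 0 | (0 | 0)) has moves --a--▸ s1
  s1 = 0 | 0 | (0 | 0) has moves stopped
Q's transition system — 2 states:
  t0 = b.(0 | 0 | (0 | 0)) has moves --b--▸ t1
  t1 = 0 | 0 | (0 | 0) has moves stopped
Executing a from P (initial set {s0}):
  [1] a ⇒ {s1}
  P completes σ.
Executing a from Q (initial set {t0}):
  [1] a ⇒ ∅ (Q stuck)

a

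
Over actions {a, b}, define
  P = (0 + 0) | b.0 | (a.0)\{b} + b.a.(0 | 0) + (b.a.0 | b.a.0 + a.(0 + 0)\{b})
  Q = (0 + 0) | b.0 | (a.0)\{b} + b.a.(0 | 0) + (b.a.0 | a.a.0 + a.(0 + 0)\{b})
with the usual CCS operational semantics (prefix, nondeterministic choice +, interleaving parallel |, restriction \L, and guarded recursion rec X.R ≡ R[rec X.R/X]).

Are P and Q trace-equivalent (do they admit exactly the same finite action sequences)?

NO — witness ⟨bb⟩

LTS(P): 14 reachable states
  u0 = (0 + 0) | b.0 | (a.0)\{b} + b.a.(0 | 0) + (b.a.0 | b.a.0 + a.(0 + 0)\{b}) has moves —a→ u1, —a→ u2, —b→ u3, —b→ u4, —b→ u5, —b→ u6
  u1 = (0 + 0) | b.0 | 0\{b} has moves —b→ u7
  u2 = (0 + 0)\{b} has moves ·
  u3 = (0 + 0) | 0 | (a.0)\{b} has moves —a→ u7
  u4 = a.(0 | 0) has moves —a→ u8
  u5 = a.0 | b.a.0 has moves —a→ u9, —b→ u10
  u6 = b.a.0 | a.0 has moves —a→ u11, —b→ u10
  u7 = (0 + 0) | 0 | 0\{b} has moves ·
  u8 = 0 | 0 has moves ·
  u9 = 0 | b.a.0 has moves —b→ u12
  u10 = a.0 | a.0 has moves —a→ u12, —a→ u13
  u11 = b.a.0 | 0 has moves —b→ u13
  u12 = 0 | a.0 has moves —a→ u8
  u13 = a.0 | 0 has moves —a→ u8
LTS(Q): 14 reachable states
  v0 = (0 + 0) | b.0 | (a.0)\{b} + b.a.(0 | 0) + (b.a.0 | a.a.0 + a.(0 + 0)\{b}) has moves —a→ v1, —a→ v2, —a→ v3, —b→ v4, —b→ v5, —b→ v6
  v1 = (0 + 0) | b.0 | 0\{b} has moves —b→ v7
  v2 = (0 + 0)\{b} has moves ·
  v3 = b.a.0 | a.0 has moves —a→ v8, —b→ v9
  v4 = (0 + 0) | 0 | (a.0)\{b} has moves —a→ v7
  v5 = a.(0 | 0) has moves —a→ v10
  v6 = a.0 | a.a.0 has moves —a→ v11, —a→ v9
  v7 = (0 + 0) | 0 | 0\{b} has moves ·
  v8 = b.a.0 | 0 has moves —b→ v12
  v9 = a.0 | a.0 has moves —a→ v12, —a→ v13
  v10 = 0 | 0 has moves ·
  v11 = 0 | a.a.0 has moves —a→ v13
  v12 = a.0 | 0 has moves —a→ v10
  v13 = 0 | a.0 has moves —a→ v10
Trace ⟨bb⟩ through P, begin at {u0}:
  step 1 (b): {u3, u4, u5, u6}
  step 2 (b): {u10}
  P completes σ.
Trace ⟨bb⟩ through Q, begin at {v0}:
  step 1 (b): {v4, v5, v6}
  step 2 (b): ∅  — Q cannot continue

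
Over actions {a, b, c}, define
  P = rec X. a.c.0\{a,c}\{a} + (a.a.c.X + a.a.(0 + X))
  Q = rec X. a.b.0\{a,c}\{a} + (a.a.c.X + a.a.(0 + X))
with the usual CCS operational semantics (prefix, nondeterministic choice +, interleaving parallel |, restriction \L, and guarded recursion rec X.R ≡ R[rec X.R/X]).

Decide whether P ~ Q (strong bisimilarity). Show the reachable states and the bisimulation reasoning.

Reachable graph of P (7 states):
  s0 = rec X. a.c.0\{a,c}\{a} + (a.a.c.X + a.a.(0 + X)) ⊢ --a--▸ s1, --a--▸ s2, --a--▸ s3
  s1 = a.(0 + (rec X. a.c.0\{a,c}\{a} + (a.a.c.X + a.a.(0 + X)))) ⊢ --a--▸ s4
  s2 = a.c.(rec X. a.c.0\{a,c}\{a} + (a.a.c.X + a.a.(0 + X))) ⊢ --a--▸ s5
  s3 = c.0\{a,c}\{a} ⊢ --c--▸ s6
  s4 = 0 + (rec X. a.c.0\{a,c}\{a} + (a.a.c.X + a.a.(0 + X))) ⊢ --a--▸ s1, --a--▸ s2, --a--▸ s3
  s5 = c.(rec X. a.c.0\{a,c}\{a} + (a.a.c.X + a.a.(0 + X))) ⊢ --c--▸ s0
  s6 = 0\{a,c}\{a} ⊢ ∅
Reachable graph of Q (7 states):
  t0 = rec X. a.b.0\{a,c}\{a} + (a.a.c.X + a.a.(0 + X)) ⊢ --a--▸ t1, --a--▸ t2, --a--▸ t3
  t1 = a.(0 + (rec X. a.b.0\{a,c}\{a} + (a.a.c.X + a.a.(0 + X)))) ⊢ --a--▸ t4
  t2 = a.c.(rec X. a.b.0\{a,c}\{a} + (a.a.c.X + a.a.(0 + X))) ⊢ --a--▸ t5
  t3 = b.0\{a,c}\{a} ⊢ --b--▸ t6
  t4 = 0 + (rec X. a.b.0\{a,c}\{a} + (a.a.c.X + a.a.(0 + X))) ⊢ --a--▸ t1, --a--▸ t2, --a--▸ t3
  t5 = c.(rec X. a.b.0\{a,c}\{a} + (a.a.c.X + a.a.(0 + X))) ⊢ --c--▸ t0
  t6 = 0\{a,c}\{a} ⊢ ∅
Partition-refinement fixed point:
  B0 = {s0, s4}
  B1 = {s3}
  B2 = {s6, t6}
  B3 = {s2}
  B4 = {s5}
  B5 = {s1}
  B6 = {t0, t4}
  B7 = {t3}
  B8 = {t1}
  B9 = {t2}
  B10 = {t5}
s0 ∈ B0, t0 ∈ B6 → different blocks

not bisimilar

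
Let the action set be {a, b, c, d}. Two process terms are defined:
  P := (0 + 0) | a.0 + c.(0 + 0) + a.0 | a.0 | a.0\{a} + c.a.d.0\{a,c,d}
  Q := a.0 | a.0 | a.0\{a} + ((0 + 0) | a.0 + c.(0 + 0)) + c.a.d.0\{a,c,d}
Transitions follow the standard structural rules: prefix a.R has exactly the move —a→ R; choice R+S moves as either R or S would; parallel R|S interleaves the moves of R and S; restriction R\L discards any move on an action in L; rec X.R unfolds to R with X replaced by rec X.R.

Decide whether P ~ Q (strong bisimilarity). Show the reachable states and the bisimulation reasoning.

YES

P's transition system — 13 states:
  p0 = (0 + 0) | a.0 + c.(0 + 0) + a.0 | a.0 | a.0\{a} + c.a.d.0\{a,c,d} has moves =a=> p1, =a=> p2, =a=> p3, =a=> p4, =c=> p5, =c=> p6
  p1 = (0 + 0) | 0 has moves (no moves)
  p2 = 0 | a.0 | a.0\{a} has moves =a=> p7, =a=> p8
  p3 = a.0 | 0 | a.0\{a} has moves =a=> p7, =a=> p9
  p4 = a.0 | a.0 | 0\{a} has moves =a=> p8, =a=> p9
  p5 = 0 + 0 has moves (no moves)
  p6 = a.d.0\{a,c,d} has moves =a=> p10
  p7 = 0 | 0 | a.0\{a} has moves =a=> p11
  p8 = 0 | a.0 | 0\{a} has moves =a=> p11
  p9 = a.0 | 0 | 0\{a} has moves =a=> p11
  p10 = d.0\{a,c,d} has moves =d=> p12
  p11 = 0 | 0 | 0\{a} has moves (no moves)
  p12 = 0\{a,c,d} has moves (no moves)
Q's transition system — 13 states:
  q0 = a.0 | a.0 | a.0\{a} + ((0 + 0) | a.0 + c.(0 + 0)) + c.a.d.0\{a,c,d} has moves =a=> q1, =a=> q2, =a=> q3, =a=> q4, =c=> q5, =c=> q6
  q1 = (0 + 0) | 0 has moves (no moves)
  q2 = 0 | a.0 | a.0\{a} has moves =a=> q7, =a=> q8
  q3 = a.0 | 0 | a.0\{a} has moves =a=> q7, =a=> q9
  q4 = a.0 | a.0 | 0\{a} has moves =a=> q8, =a=> q9
  q5 = 0 + 0 has moves (no moves)
  q6 = a.d.0\{a,c,d} has moves =a=> q10
  q7 = 0 | 0 | a.0\{a} has moves =a=> q11
  q8 = 0 | a.0 | 0\{a} has moves =a=> q11
  q9 = a.0 | 0 | 0\{a} has moves =a=> q11
  q10 = d.0\{a,c,d} has moves =d=> q12
  q11 = 0 | 0 | 0\{a} has moves (no moves)
  q12 = 0\{a,c,d} has moves (no moves)
Bisimilarity quotient blocks:
  B0 = {p0, q0}
  B1 = {p6, q6}
  B2 = {p10, q10}
  B3 = {p1, p11, p12, p5, q1, q11, q12, q5}
  B4 = {p2, p3, p4, q2, q3, q4}
  B5 = {p7, p8, p9, q7, q8, q9}
p0 ∈ B0, q0 ∈ B0 → same block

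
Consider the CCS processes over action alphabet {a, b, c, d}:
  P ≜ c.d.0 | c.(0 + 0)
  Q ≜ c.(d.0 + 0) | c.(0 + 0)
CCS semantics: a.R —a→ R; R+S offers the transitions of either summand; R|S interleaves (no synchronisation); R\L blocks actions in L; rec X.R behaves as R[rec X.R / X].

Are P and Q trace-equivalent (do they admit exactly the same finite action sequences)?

YES

P's transition system — 6 states:
  s0 = c.d.0 | c.(0 + 0) :: =c=> s1, =c=> s2
  s1 = c.d.0 | (0 + 0) :: =c=> s3
  s2 = d.0 | c.(0 + 0) :: =c=> s3, =d=> s4
  s3 = d.0 | (0 + 0) :: =d=> s5
  s4 = 0 | c.(0 + 0) :: =c=> s5
  s5 = 0 | (0 + 0) :: deadlocked
Q's transition system — 6 states:
  t0 = c.(d.0 + 0) | c.(0 + 0) :: =c=> t1, =c=> t2
  t1 = (d.0 + 0) | c.(0 + 0) :: =c=> t3, =d=> t4
  t2 = c.(d.0 + 0) | (0 + 0) :: =c=> t3
  t3 = (d.0 + 0) | (0 + 0) :: =d=> t5
  t4 = 0 | c.(0 + 0) :: =c=> t5
  t5 = 0 | (0 + 0) :: deadlocked
Coarsest stable partition (strong bisimilarity classes):
  B0 = {s0, t0}
  B1 = {s2, t1}
  B2 = {s4, t4}
  B3 = {s5, t5}
  B4 = {s3, t3}
  B5 = {s1, t2}
s0 ∈ B0, t0 ∈ B0 → same block
Bisimilar ⇒ trace-equivalent.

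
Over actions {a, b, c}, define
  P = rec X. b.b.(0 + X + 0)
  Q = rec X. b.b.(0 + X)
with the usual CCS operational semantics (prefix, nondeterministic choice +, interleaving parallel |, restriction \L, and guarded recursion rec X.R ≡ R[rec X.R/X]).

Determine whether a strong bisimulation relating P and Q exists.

LTS(P): 3 reachable states
  m0 = rec X. b.b.(0 + X + 0) | =b=> m1
  m1 = b.(0 + (rec X. b.b.(0 + X + 0)) + 0) | =b=> m2
  m2 = 0 + (rec X. b.b.(0 + X + 0)) + 0 | =b=> m1
LTS(Q): 3 reachable states
  n0 = rec X. b.b.(0 + X) | =b=> n1
  n1 = b.(0 + (rec X. b.b.(0 + X))) | =b=> n2
  n2 = 0 + (rec X. b.b.(0 + X)) | =b=> n1
Coarsest stable partition (strong bisimilarity classes):
  B0 = {m0, m1, m2, n0, n1, n2}
m0 ∈ B0, n0 ∈ B0 → same block

P ~ Q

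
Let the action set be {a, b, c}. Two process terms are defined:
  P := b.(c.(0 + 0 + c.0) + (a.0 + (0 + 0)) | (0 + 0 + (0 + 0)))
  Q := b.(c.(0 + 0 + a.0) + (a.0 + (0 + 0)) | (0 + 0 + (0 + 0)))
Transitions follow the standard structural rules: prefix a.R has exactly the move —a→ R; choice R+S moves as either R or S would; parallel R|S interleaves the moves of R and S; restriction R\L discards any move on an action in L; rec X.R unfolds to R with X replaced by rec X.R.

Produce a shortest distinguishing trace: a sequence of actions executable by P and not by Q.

bcc

LTS(P): 5 reachable states
  m0 = b.(c.(0 + 0 + c.0) + (a.0 + (0 + 0)) | (0 + 0 + (0 + 0))) has moves -b-> m1
  m1 = c.(0 + 0 + c.0) + (a.0 + (0 + 0)) | (0 + 0 + (0 + 0)) has moves -a-> m2, -c-> m3
  m2 = 0 | (0 + 0 + (0 + 0)) has moves deadlocked
  m3 = 0 + 0 + c.0 has moves -c-> m4
  m4 = 0 has moves deadlocked
LTS(Q): 5 reachable states
  n0 = b.(c.(0 + 0 + a.0) + (a.0 + (0 + 0)) | (0 + 0 + (0 + 0))) has moves -b-> n1
  n1 = c.(0 + 0 + a.0) + (a.0 + (0 + 0)) | (0 + 0 + (0 + 0)) has moves -a-> n2, -c-> n3
  n2 = 0 | (0 + 0 + (0 + 0)) has moves deadlocked
  n3 = 0 + 0 + a.0 has moves -a-> n4
  n4 = 0 has moves deadlocked
Trace ⟨bcc⟩ through P, begin at {m0}:
  [1] b ⇒ {m1}
  [2] c ⇒ {m3}
  [3] c ⇒ {m4}
  P completes σ.
Trace ⟨bcc⟩ through Q, begin at {n0}:
  [1] b ⇒ {n1}
  [2] c ⇒ {n3}
  [3] c ⇒ ∅  — Q cannot continue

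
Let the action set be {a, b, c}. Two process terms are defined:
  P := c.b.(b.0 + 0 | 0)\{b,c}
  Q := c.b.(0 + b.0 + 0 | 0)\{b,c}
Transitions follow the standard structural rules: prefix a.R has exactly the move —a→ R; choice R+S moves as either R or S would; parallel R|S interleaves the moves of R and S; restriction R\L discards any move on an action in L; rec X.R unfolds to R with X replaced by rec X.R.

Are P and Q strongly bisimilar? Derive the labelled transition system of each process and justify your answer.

Reachable graph of P (3 states):
  s0 = c.b.(b.0 + 0 | 0)\{b,c} ⊢ =c=> s1
  s1 = b.(b.0 + 0 | 0)\{b,c} ⊢ =b=> s2
  s2 = (b.0 + 0 | 0)\{b,c} ⊢ stopped
Reachable graph of Q (3 states):
  t0 = c.b.(0 + b.0 + 0 | 0)\{b,c} ⊢ =c=> t1
  t1 = b.(0 + b.0 + 0 | 0)\{b,c} ⊢ =b=> t2
  t2 = (0 + b.0 + 0 | 0)\{b,c} ⊢ stopped
Coarsest stable partition (strong bisimilarity classes):
  B0 = {s0, t0}
  B1 = {s1, t1}
  B2 = {s2, t2}
s0 ∈ B0, t0 ∈ B0 → same block

YES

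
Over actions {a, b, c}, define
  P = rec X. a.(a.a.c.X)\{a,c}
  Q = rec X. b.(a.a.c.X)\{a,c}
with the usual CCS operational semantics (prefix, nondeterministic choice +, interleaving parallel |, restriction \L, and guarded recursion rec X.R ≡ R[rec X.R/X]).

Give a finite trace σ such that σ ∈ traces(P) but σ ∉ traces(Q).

a

LTS(P): 2 reachable states
  u0 = rec X. a.(a.a.c.X)\{a,c} | --a--▸ u1
  u1 = (a.a.c.(rec X. a.(a.a.c.X)\{a,c}))\{a,c} | ·
LTS(Q): 2 reachable states
  v0 = rec X. b.(a.a.c.X)\{a,c} | --b--▸ v1
  v1 = (a.a.c.(rec X. b.(a.a.c.X)\{a,c}))\{a,c} | ·
Run σ = ⟨a⟩ on P: start {u0}
  after a @ step 1: {u1}
  ✓ P
Run σ = ⟨a⟩ on Q: start {v0}
  after a @ step 1: no successor for Q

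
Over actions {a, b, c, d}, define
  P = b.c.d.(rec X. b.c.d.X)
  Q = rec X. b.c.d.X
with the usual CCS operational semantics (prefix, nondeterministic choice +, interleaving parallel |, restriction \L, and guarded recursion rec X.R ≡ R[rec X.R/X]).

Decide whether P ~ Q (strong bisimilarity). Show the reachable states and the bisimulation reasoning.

P ~ Q

LTS(P): 4 reachable states
  u0 = b.c.d.(rec X. b.c.d.X) | -b-> u1
  u1 = c.d.(rec X. b.c.d.X) | -c-> u2
  u2 = d.(rec X. b.c.d.X) | -d-> u3
  u3 = rec X. b.c.d.X | -b-> u1
LTS(Q): 3 reachable states
  v0 = rec X. b.c.d.X | -b-> v1
  v1 = c.d.(rec X. b.c.d.X) | -c-> v2
  v2 = d.(rec X. b.c.d.X) | -d-> v0
Coarsest stable partition (strong bisimilarity classes):
  B0 = {u0, u3, v0}
  B1 = {u1, v1}
  B2 = {u2, v2}
u0 ∈ B0, v0 ∈ B0 → same block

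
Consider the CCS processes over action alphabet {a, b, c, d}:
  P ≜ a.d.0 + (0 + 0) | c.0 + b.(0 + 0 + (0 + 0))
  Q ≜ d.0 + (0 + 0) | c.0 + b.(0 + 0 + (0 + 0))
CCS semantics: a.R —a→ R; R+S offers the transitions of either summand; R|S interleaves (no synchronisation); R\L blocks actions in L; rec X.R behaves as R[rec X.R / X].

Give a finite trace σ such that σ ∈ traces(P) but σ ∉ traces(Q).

a

Reachable graph of P (5 states):
  m0 = a.d.0 + (0 + 0) | c.0 + b.(0 + 0 + (0 + 0)) has moves ··a··> m1, ··b··> m2, ··c··> m3
  m1 = d.0 has moves ··d··> m4
  m2 = 0 + 0 + (0 + 0) has moves ∅
  m3 = (0 + 0) | 0 has moves ∅
  m4 = 0 has moves ∅
Reachable graph of Q (4 states):
  n0 = d.0 + (0 + 0) | c.0 + b.(0 + 0 + (0 + 0)) has moves ··b··> n1, ··c··> n2, ··d··> n3
  n1 = 0 + 0 + (0 + 0) has moves ∅
  n2 = (0 + 0) | 0 has moves ∅
  n3 = 0 has moves ∅
Run σ = ⟨a⟩ on P: start {m0}
  [1] a ⇒ {m1}
  P completes σ.
Run σ = ⟨a⟩ on Q: start {n0}
  [1] a ⇒ ∅ (Q stuck)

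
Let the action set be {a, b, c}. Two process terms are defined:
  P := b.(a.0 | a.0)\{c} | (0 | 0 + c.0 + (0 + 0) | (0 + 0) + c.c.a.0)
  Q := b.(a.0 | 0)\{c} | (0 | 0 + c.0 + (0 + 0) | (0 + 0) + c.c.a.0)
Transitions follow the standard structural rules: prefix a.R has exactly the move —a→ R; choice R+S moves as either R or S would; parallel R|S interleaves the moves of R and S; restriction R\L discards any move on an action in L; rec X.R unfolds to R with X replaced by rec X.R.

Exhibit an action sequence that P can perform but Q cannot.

P's transition system — 20 states:
  s0 = b.(a.0 | a.0)\{c} | (0 | 0 + c.0 + (0 + 0) | (0 + 0) + c.c.a.0) | —b→ s1, —c→ s2, —c→ s3
  s1 = (a.0 | a.0)\{c} | (0 | 0 + c.0 + (0 + 0) | (0 + 0) + c.c.a.0) | —a→ s4, —a→ s5, —c→ s6, —c→ s7
  s2 = b.(a.0 | a.0)\{c} | 0 | —b→ s6
  s3 = b.(a.0 | a.0)\{c} | c.a.0 | —b→ s7, —c→ s8
  s4 = (0 | a.0)\{c} | (0 | 0 + c.0 + (0 + 0) | (0 + 0) + c.c.a.0) | —a→ s9, —c→ s10, —c→ s11
  s5 = (a.0 | 0)\{c} | (0 | 0 + c.0 + (0 + 0) | (0 + 0) + c.c.a.0) | —a→ s9, —c→ s12, —c→ s13
  s6 = (a.0 | a.0)\{c} | 0 | —a→ s10, —a→ s12
  s7 = (a.0 | a.0)\{c} | c.a.0 | —a→ s11, —a→ s13, —c→ s14
  s8 = b.(a.0 | a.0)\{c} | a.0 | —a→ s2, —b→ s14
  s9 = (0 | 0)\{c} | (0 | 0 + c.0 + (0 + 0) | (0 + 0) + c.c.a.0) | —c→ s15, —c→ s16
  s10 = (0 | a.0)\{c} | 0 | —a→ s15
  s11 = (0 | a.0)\{c} | c.a.0 | —a→ s16, —c→ s17
  s12 = (a.0 | 0)\{c} | 0 | —a→ s15
  s13 = (a.0 | 0)\{c} | c.a.0 | —a→ s16, —c→ s18
  s14 = (a.0 | a.0)\{c} | a.0 | —a→ s17, —a→ s18, —a→ s6
  s15 = (0 | 0)\{c} | 0 | (no moves)
  s16 = (0 | 0)\{c} | c.a.0 | —c→ s19
  s17 = (0 | a.0)\{c} | a.0 | —a→ s10, —a→ s19
  s18 = (a.0 | 0)\{c} | a.0 | —a→ s12, —a→ s19
  s19 = (0 | 0)\{c} | a.0 | —a→ s15
Q's transition system — 12 states:
  t0 = b.(a.0 | 0)\{c} | (0 | 0 + c.0 + (0 + 0) | (0 + 0) + c.c.a.0) | —b→ t1, —c→ t2, —c→ t3
  t1 = (a.0 | 0)\{c} | (0 | 0 + c.0 + (0 + 0) | (0 + 0) + c.c.a.0) | —a→ t4, —c→ t5, —c→ t6
  t2 = b.(a.0 | 0)\{c} | 0 | —b→ t5
  t3 = b.(a.0 | 0)\{c} | c.a.0 | —b→ t6, —c→ t7
  t4 = (0 | 0)\{c} | (0 | 0 + c.0 + (0 + 0) | (0 + 0) + c.c.a.0) | —c→ t8, —c→ t9
  t5 = (a.0 | 0)\{c} | 0 | —a→ t8
  t6 = (a.0 | 0)\{c} | c.a.0 | —a→ t9, —c→ t10
  t7 = b.(a.0 | 0)\{c} | a.0 | —a→ t2, —b→ t10
  t8 = (0 | 0)\{c} | 0 | (no moves)
  t9 = (0 | 0)\{c} | c.a.0 | —c→ t11
  t10 = (a.0 | 0)\{c} | a.0 | —a→ t11, —a→ t5
  t11 = (0 | 0)\{c} | a.0 | —a→ t8
Executing baa from P (initial set {s0}):
  after b @ step 1: {s1}
  after a @ step 2: {s4, s5}
  after a @ step 3: {s9}
  ✓ P
Executing baa from Q (initial set {t0}):
  after b @ step 1: {t1}
  after a @ step 2: {t4}
  after a @ step 3: ∅  — Q cannot continue

baa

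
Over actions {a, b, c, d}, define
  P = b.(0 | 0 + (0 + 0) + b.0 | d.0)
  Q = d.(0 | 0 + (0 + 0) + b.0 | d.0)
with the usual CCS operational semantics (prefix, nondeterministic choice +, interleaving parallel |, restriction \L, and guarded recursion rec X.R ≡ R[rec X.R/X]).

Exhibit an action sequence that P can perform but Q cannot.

b

Reachable graph of P (5 states):
  s0 = b.(0 | 0 + (0 + 0) + b.0 | d.0) :: —b→ s1
  s1 = 0 | 0 + (0 + 0) + b.0 | d.0 :: —b→ s2, —d→ s3
  s2 = 0 | d.0 :: —d→ s4
  s3 = b.0 | 0 :: —b→ s4
  s4 = 0 | 0 :: ·
Reachable graph of Q (5 states):
  t0 = d.(0 | 0 + (0 + 0) + b.0 | d.0) :: —d→ t1
  t1 = 0 | 0 + (0 + 0) + b.0 | d.0 :: —b→ t2, —d→ t3
  t2 = 0 | d.0 :: —d→ t4
  t3 = b.0 | 0 :: —b→ t4
  t4 = 0 | 0 :: ·
Run σ = ⟨b⟩ on P: start {s0}
  [1] b ⇒ {s1}
  ✓ P
Run σ = ⟨b⟩ on Q: start {t0}
  [1] b ⇒ no successor for Q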